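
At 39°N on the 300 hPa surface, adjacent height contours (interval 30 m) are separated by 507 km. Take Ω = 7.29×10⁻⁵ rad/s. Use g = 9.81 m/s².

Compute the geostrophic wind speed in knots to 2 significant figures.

12 knots

Coriolis parameter at 39°N:
f = 2Ω sin φ = 2 × 7.29×10⁻⁵ × sin 39° = 9.18×10⁻⁵ s⁻¹
Height gradient: |∂Z/∂n| = 30 m / 507000 m = 5.92×10⁻⁵
On a pressure surface, geostrophic balance gives V_g = (g/f)|∂Z/∂n|:
V_g = 9.81 × 5.92×10⁻⁵ / 9.18×10⁻⁵ = 6.33 m/s
Converting: 6.33 m/s × 1.944 = 12 knots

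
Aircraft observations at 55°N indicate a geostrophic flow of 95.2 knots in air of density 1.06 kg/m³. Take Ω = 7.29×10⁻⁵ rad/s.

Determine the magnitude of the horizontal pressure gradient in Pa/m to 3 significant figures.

Coriolis parameter at 55°N:
f = 2Ω sin φ = 2 × 7.29×10⁻⁵ × sin 55° = 1.19×10⁻⁴ s⁻¹
Wind speed in SI: 95.2 knots = 49.0 m/s
Geostrophic balance rearranged: |∂P/∂n| = f ρ V_g
|∂P/∂n| = 1.19×10⁻⁴ × 1.06 × 49.0 = 6.20×10⁻³ Pa/m

6.20×10⁻³ Pa/m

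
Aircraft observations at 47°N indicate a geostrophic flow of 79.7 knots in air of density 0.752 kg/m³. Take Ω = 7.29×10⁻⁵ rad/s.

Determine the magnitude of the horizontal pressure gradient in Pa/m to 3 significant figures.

3.29×10⁻³ Pa/m

Coriolis parameter at 47°N:
f = 2Ω sin φ = 2 × 7.29×10⁻⁵ × sin 47° = 1.07×10⁻⁴ s⁻¹
Wind speed in SI: 79.7 knots = 41.0 m/s
Geostrophic balance rearranged: |∂P/∂n| = f ρ V_g
|∂P/∂n| = 1.07×10⁻⁴ × 0.752 × 41.0 = 3.29×10⁻³ Pa/m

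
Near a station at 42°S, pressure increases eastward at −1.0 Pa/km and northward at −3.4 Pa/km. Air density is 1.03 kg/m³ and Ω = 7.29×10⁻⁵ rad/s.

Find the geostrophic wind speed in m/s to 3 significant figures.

Coriolis parameter at 42°S:
f = 2Ω sin φ = 2 × 7.29×10⁻⁵ × sin 42° = 9.76×10⁻⁵ s⁻¹
In the Southern Hemisphere f is negative: f = −9.76×10⁻⁵ s⁻¹.
Component geostrophic relations (x east, y north):
u_g = −(1/(fρ)) ∂P/∂y,  v_g = (1/(fρ)) ∂P/∂x
u_g = −(−3.4×10⁻³)/(−9.76×10⁻⁵ × 1.03) = −33.8 m/s;  v_g = (−1.0×10⁻³)/(−9.76×10⁻⁵ × 1.03) = 9.95 m/s
|V_g| = √(u_g² + v_g²) = 35.3 m/s

35.3 m/s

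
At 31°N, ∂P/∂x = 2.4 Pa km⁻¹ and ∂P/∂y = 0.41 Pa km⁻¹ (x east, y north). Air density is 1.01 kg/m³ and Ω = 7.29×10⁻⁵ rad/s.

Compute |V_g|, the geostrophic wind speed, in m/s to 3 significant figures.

32.1 m/s

Coriolis parameter at 31°N:
f = 2Ω sin φ = 2 × 7.29×10⁻⁵ × sin 31° = 7.51×10⁻⁵ s⁻¹
Component geostrophic relations (x east, y north):
u_g = −(1/(fρ)) ∂P/∂y,  v_g = (1/(fρ)) ∂P/∂x
u_g = −(0.41×10⁻³)/(7.51×10⁻⁵ × 1.01) = −5.41 m/s;  v_g = (2.4×10⁻³)/(7.51×10⁻⁵ × 1.01) = 31.6 m/s
|V_g| = √(u_g² + v_g²) = 32.1 m/s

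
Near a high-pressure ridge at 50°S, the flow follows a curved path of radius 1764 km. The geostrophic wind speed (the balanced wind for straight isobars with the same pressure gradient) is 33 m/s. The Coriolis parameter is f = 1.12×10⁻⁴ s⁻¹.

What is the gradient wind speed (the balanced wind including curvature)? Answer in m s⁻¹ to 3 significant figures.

41.9 m s⁻¹

Around a high, pressure-gradient force acts outward with centrifugal, so Coriolis balances both:
fV = (1/ρ)|∂P/∂n| + V²/R  →  V² − fR·V + fR·V_g = 0
With fR = 1.12×10⁻⁴ × 1764×10³ m = 198 m/s:
V = [fR − √((fR)² − 4 fR V_g)]/2 = [198 − √(198² − 4×198×33)]/2 = 41.9 m/s
Supergeostrophic (V > V_g = 33 m/s), as expected around a high.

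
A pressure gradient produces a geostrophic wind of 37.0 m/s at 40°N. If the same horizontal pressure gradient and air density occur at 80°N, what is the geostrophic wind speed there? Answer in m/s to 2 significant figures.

With the same pressure gradient and density, V_g ∝ 1/f ∝ 1/sin φ.
V₂ = V₁ · sin φ₁ / sin φ₂ = 37.0 × sin 40° / sin 80°
V₂ = 37.0 × 0.6428/0.9848 = 24 m/s

24 m/s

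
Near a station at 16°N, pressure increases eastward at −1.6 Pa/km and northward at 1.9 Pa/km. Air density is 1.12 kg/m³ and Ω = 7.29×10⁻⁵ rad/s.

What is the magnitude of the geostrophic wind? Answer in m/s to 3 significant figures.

Coriolis parameter at 16°N:
f = 2Ω sin φ = 2 × 7.29×10⁻⁵ × sin 16° = 4.02×10⁻⁵ s⁻¹
Component geostrophic relations (x east, y north):
u_g = −(1/(fρ)) ∂P/∂y,  v_g = (1/(fρ)) ∂P/∂x
u_g = −(1.9×10⁻³)/(4.02×10⁻⁵ × 1.12) = −42.2 m/s;  v_g = (−1.6×10⁻³)/(4.02×10⁻⁵ × 1.12) = −35.5 m/s
|V_g| = √(u_g² + v_g²) = 55.2 m/s

55.2 m/s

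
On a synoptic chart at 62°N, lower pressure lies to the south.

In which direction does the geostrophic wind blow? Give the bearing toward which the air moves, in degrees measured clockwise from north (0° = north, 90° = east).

The pressure-gradient force points toward the south (bearing 180°).
Geostrophic balance: in the Northern Hemisphere the Coriolis force deflects motion to the right, so the geostrophic wind blows 90° to the right of the pressure-gradient force (low pressure on the left).
Rotating 180° by 90° clockwise gives 270° — the wind blows toward the west.

270°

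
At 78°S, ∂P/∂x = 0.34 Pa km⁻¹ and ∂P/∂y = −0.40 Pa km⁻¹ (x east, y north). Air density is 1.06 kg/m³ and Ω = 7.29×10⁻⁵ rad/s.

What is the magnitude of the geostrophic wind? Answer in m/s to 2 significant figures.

3.5 m/s

Coriolis parameter at 78°S:
f = 2Ω sin φ = 2 × 7.29×10⁻⁵ × sin 78° = 1.43×10⁻⁴ s⁻¹
In the Southern Hemisphere f is negative: f = −1.43×10⁻⁴ s⁻¹.
Component geostrophic relations (x east, y north):
u_g = −(1/(fρ)) ∂P/∂y,  v_g = (1/(fρ)) ∂P/∂x
u_g = −(−0.40×10⁻³)/(−1.43×10⁻⁴ × 1.06) = −2.65 m/s;  v_g = (0.34×10⁻³)/(−1.43×10⁻⁴ × 1.06) = −2.25 m/s
|V_g| = √(u_g² + v_g²) = 3.47 m/s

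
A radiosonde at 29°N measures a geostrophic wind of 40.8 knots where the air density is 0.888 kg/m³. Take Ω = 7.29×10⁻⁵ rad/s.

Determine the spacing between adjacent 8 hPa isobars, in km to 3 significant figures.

Coriolis parameter at 29°N:
f = 2Ω sin φ = 2 × 7.29×10⁻⁵ × sin 29° = 7.07×10⁻⁵ s⁻¹
Wind speed in SI: 40.8 knots = 21.0 m/s
Geostrophic balance rearranged: |∂P/∂n| = f ρ V_g
|∂P/∂n| = 7.07×10⁻⁵ × 0.888 × 21.0 = 1.32×10⁻³ Pa/m
Isobar spacing: Δn = ΔP/|∂P/∂n| = 800 Pa / 1.32×10⁻³ Pa/m = 607225 m ≈ 607 km

607 km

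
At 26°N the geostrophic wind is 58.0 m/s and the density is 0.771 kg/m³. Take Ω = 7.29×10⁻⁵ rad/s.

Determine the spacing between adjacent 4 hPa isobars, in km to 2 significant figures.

140 km

Coriolis parameter at 26°N:
f = 2Ω sin φ = 2 × 7.29×10⁻⁵ × sin 26° = 6.39×10⁻⁵ s⁻¹
Geostrophic balance rearranged: |∂P/∂n| = f ρ V_g
|∂P/∂n| = 6.39×10⁻⁵ × 0.771 × 58.0 = 2.86×10⁻³ Pa/m
Isobar spacing: Δn = ΔP/|∂P/∂n| = 400 Pa / 2.86×10⁻³ Pa/m = 139952 m ≈ 140 km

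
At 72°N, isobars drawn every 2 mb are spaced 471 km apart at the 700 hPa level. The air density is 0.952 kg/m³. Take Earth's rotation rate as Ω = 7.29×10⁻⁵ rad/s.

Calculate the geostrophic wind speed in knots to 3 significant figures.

6.25 knots

Coriolis parameter at 72°N:
f = 2Ω sin φ = 2 × 7.29×10⁻⁵ × sin 72° = 1.39×10⁻⁴ s⁻¹
Pressure gradient: |∂P/∂n| = 200 Pa / 471000 m = 4.25×10⁻⁴ Pa/m
Geostrophic balance (pressure-gradient force = Coriolis force):
V_g = (1/(fρ)) |∂P/∂n| = 4.25×10⁻⁴ / (1.39×10⁻⁴ × 0.952) = 3.22 m/s
Converting: 3.22 m/s × 1.944 = 6.25 knots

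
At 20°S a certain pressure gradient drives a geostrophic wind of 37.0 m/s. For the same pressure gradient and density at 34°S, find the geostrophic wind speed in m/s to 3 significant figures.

With the same pressure gradient and density, V_g ∝ 1/f ∝ 1/sin φ.
V₂ = V₁ · sin φ₁ / sin φ₂ = 37.0 × sin 20° / sin 34°
V₂ = 37.0 × 0.3420/0.5592 = 22.6 m/s

22.6 m/s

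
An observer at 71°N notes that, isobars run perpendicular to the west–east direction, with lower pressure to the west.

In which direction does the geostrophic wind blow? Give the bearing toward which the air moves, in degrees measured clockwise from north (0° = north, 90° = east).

000°

The pressure-gradient force points toward the west (bearing 270°).
Geostrophic balance: in the Northern Hemisphere the Coriolis force deflects motion to the right, so the geostrophic wind blows 90° to the right of the pressure-gradient force (low pressure on the left).
Rotating 270° by 90° clockwise gives 000° — the wind blows toward the north.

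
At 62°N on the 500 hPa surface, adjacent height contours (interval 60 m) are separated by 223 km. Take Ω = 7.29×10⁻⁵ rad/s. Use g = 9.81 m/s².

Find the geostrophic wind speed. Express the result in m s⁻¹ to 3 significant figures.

20.5 m s⁻¹

Coriolis parameter at 62°N:
f = 2Ω sin φ = 2 × 7.29×10⁻⁵ × sin 62° = 1.29×10⁻⁴ s⁻¹
Height gradient: |∂Z/∂n| = 60 m / 223000 m = 2.69×10⁻⁴
On a pressure surface, geostrophic balance gives V_g = (g/f)|∂Z/∂n|:
V_g = 9.81 × 2.69×10⁻⁴ / 1.29×10⁻⁴ = 20.5 m/s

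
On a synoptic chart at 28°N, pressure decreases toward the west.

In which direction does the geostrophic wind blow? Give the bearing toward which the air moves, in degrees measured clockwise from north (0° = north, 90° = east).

The pressure-gradient force points toward the west (bearing 270°).
Geostrophic balance: in the Northern Hemisphere the Coriolis force deflects motion to the right, so the geostrophic wind blows 90° to the right of the pressure-gradient force (low pressure on the left).
Rotating 270° by 90° clockwise gives 000° — the wind blows toward the north.

000°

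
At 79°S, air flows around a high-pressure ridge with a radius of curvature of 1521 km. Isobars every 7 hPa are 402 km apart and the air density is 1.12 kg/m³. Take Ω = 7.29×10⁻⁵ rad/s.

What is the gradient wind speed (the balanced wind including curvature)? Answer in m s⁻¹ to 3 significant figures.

11.5 m s⁻¹

Coriolis parameter at 79°S:
f = 2Ω sin φ = 2 × 7.29×10⁻⁵ × sin 79° = 1.43×10⁻⁴ s⁻¹
Pressure gradient: |∂P/∂n| = 700 Pa / 402000 m = 1.74×10⁻³ Pa/m
Geostrophic speed: V_g = |∂P/∂n|/(fρ) = 1.74×10⁻³/(1.43×10⁻⁴ × 1.12) = 10.9 m/s
Around a high, pressure-gradient force acts outward with centrifugal, so Coriolis balances both:
fV = (1/ρ)|∂P/∂n| + V²/R  →  V² − fR·V + fR·V_g = 0
With fR = 1.43×10⁻⁴ × 1521×10³ m = 218 m/s:
V = [fR − √((fR)² − 4 fR V_g)]/2 = [218 − √(218² − 4×218×10.9)]/2 = 11.5 m/s
Supergeostrophic (V > V_g = 10.9 m/s), as expected around a high.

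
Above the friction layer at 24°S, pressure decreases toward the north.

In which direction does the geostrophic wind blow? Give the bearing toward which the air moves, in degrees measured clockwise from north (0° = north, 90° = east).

The pressure-gradient force points toward the north (bearing 000°).
Geostrophic balance: in the Southern Hemisphere the Coriolis force deflects motion to the left, so the geostrophic wind blows 90° to the left of the pressure-gradient force (low pressure on the right).
Rotating 000° by 90° counterclockwise gives 270° — the wind blows toward the west.

270°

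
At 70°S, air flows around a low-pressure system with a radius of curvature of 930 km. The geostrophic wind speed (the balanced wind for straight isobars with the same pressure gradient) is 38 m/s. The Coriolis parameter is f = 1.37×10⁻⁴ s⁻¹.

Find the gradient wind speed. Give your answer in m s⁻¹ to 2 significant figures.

31 m s⁻¹

Around a low, centrifugal force acts outward with Coriolis, so pressure-gradient force balances both:
(1/ρ)|∂P/∂n| = fV + V²/R  →  V² + fR·V − fR·V_g = 0
With fR = 1.37×10⁻⁴ × 930×10³ m = 127 m/s:
V = [−fR + √((fR)² + 4 fR V_g)]/2 = [−127 + √(127² + 4×127×38)]/2 = 30.6 m/s
Subgeostrophic (V < V_g = 38 m/s), as expected around a low.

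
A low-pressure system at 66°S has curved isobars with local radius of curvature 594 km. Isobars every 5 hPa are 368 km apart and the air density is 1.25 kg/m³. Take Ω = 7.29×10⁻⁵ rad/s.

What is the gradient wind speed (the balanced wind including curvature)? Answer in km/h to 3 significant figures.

Coriolis parameter at 66°S:
f = 2Ω sin φ = 2 × 7.29×10⁻⁵ × sin 66° = 1.33×10⁻⁴ s⁻¹
Pressure gradient: |∂P/∂n| = 500 Pa / 368000 m = 1.36×10⁻³ Pa/m
Geostrophic speed: V_g = |∂P/∂n|/(fρ) = 1.36×10⁻³/(1.33×10⁻⁴ × 1.25) = 8.16 m/s
Around a low, centrifugal force acts outward with Coriolis, so pressure-gradient force balances both:
(1/ρ)|∂P/∂n| = fV + V²/R  →  V² + fR·V − fR·V_g = 0
With fR = 1.33×10⁻⁴ × 594×10³ m = 79.1 m/s:
V = [−fR + √((fR)² + 4 fR V_g)]/2 = [−79.1 + √(79.1² + 4×79.1×8.16)]/2 = 7.46 m/s
Subgeostrophic (V < V_g = 8.16 m/s), as expected around a low.
Converting: 7.46 m/s × 3.6 = 26.8 km/h

26.8 km/h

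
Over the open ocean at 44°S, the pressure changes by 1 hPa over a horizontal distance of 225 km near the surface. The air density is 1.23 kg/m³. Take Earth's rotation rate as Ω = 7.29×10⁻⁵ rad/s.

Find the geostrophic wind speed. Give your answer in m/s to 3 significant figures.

Coriolis parameter at 44°S:
f = 2Ω sin φ = 2 × 7.29×10⁻⁵ × sin 44° = 1.01×10⁻⁴ s⁻¹
Pressure gradient: |∂P/∂n| = 100 Pa / 225000 m = 4.44×10⁻⁴ Pa/m
Geostrophic balance (pressure-gradient force = Coriolis force):
V_g = (1/(fρ)) |∂P/∂n| = 4.44×10⁻⁴ / (1.01×10⁻⁴ × 1.23) = 3.57 m/s

3.57 m/s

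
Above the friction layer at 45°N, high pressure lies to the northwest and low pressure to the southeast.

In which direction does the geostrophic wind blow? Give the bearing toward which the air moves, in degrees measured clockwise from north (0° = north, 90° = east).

225°

The pressure-gradient force points toward the southeast (bearing 135°).
Geostrophic balance: in the Northern Hemisphere the Coriolis force deflects motion to the right, so the geostrophic wind blows 90° to the right of the pressure-gradient force (low pressure on the left).
Rotating 135° by 90° clockwise gives 225° — the wind blows toward the southwest.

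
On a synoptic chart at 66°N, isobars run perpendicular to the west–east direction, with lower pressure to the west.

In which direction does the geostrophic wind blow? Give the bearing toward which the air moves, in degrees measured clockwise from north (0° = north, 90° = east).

The pressure-gradient force points toward the west (bearing 270°).
Geostrophic balance: in the Northern Hemisphere the Coriolis force deflects motion to the right, so the geostrophic wind blows 90° to the right of the pressure-gradient force (low pressure on the left).
Rotating 270° by 90° clockwise gives 000° — the wind blows toward the north.

000°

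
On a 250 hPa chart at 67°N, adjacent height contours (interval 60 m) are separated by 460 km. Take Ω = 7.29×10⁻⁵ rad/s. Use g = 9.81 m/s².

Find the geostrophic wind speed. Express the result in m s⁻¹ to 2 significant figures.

Coriolis parameter at 67°N:
f = 2Ω sin φ = 2 × 7.29×10⁻⁵ × sin 67° = 1.34×10⁻⁴ s⁻¹
Height gradient: |∂Z/∂n| = 60 m / 460000 m = 1.30×10⁻⁴
On a pressure surface, geostrophic balance gives V_g = (g/f)|∂Z/∂n|:
V_g = 9.81 × 1.30×10⁻⁴ / 1.34×10⁻⁴ = 9.53 m/s

9.5 m s⁻¹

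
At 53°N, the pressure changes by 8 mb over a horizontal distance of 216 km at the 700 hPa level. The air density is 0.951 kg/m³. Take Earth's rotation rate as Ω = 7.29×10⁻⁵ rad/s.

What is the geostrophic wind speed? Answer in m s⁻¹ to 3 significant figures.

Coriolis parameter at 53°N:
f = 2Ω sin φ = 2 × 7.29×10⁻⁵ × sin 53° = 1.16×10⁻⁴ s⁻¹
Pressure gradient: |∂P/∂n| = 800 Pa / 216000 m = 3.70×10⁻³ Pa/m
Geostrophic balance (pressure-gradient force = Coriolis force):
V_g = (1/(fρ)) |∂P/∂n| = 3.70×10⁻³ / (1.16×10⁻⁴ × 0.951) = 33.4 m/s

33.4 m s⁻¹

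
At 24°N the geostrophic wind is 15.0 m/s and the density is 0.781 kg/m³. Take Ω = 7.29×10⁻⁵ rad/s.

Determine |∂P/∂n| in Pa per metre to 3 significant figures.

Coriolis parameter at 24°N:
f = 2Ω sin φ = 2 × 7.29×10⁻⁵ × sin 24° = 5.93×10⁻⁵ s⁻¹
Geostrophic balance rearranged: |∂P/∂n| = f ρ V_g
|∂P/∂n| = 5.93×10⁻⁵ × 0.781 × 15.0 = 6.95×10⁻⁴ Pa/m

6.95×10⁻⁴ Pa/m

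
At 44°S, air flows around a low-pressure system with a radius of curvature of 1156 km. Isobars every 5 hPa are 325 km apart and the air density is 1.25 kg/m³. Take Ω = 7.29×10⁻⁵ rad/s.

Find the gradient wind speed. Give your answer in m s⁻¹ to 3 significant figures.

Coriolis parameter at 44°S:
f = 2Ω sin φ = 2 × 7.29×10⁻⁵ × sin 44° = 1.01×10⁻⁴ s⁻¹
Pressure gradient: |∂P/∂n| = 500 Pa / 325000 m = 1.54×10⁻³ Pa/m
Geostrophic speed: V_g = |∂P/∂n|/(fρ) = 1.54×10⁻³/(1.01×10⁻⁴ × 1.25) = 12.2 m/s
Around a low, centrifugal force acts outward with Coriolis, so pressure-gradient force balances both:
(1/ρ)|∂P/∂n| = fV + V²/R  →  V² + fR·V − fR·V_g = 0
With fR = 1.01×10⁻⁴ × 1156×10³ m = 117 m/s:
V = [−fR + √((fR)² + 4 fR V_g)]/2 = [−117 + √(117² + 4×117×12.2)]/2 = 11.1 m/s
Subgeostrophic (V < V_g = 12.2 m/s), as expected around a low.

11.1 m s⁻¹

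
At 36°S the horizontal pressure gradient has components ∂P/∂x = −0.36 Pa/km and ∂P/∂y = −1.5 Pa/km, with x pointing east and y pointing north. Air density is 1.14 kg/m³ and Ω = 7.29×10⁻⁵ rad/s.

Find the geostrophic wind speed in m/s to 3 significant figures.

Coriolis parameter at 36°S:
f = 2Ω sin φ = 2 × 7.29×10⁻⁵ × sin 36° = 8.57×10⁻⁵ s⁻¹
In the Southern Hemisphere f is negative: f = −8.57×10⁻⁵ s⁻¹.
Component geostrophic relations (x east, y north):
u_g = −(1/(fρ)) ∂P/∂y,  v_g = (1/(fρ)) ∂P/∂x
u_g = −(−1.5×10⁻³)/(−8.57×10⁻⁵ × 1.14) = −15.4 m/s;  v_g = (−0.36×10⁻³)/(−8.57×10⁻⁵ × 1.14) = 3.68 m/s
|V_g| = √(u_g² + v_g²) = 15.8 m/s

15.8 m/s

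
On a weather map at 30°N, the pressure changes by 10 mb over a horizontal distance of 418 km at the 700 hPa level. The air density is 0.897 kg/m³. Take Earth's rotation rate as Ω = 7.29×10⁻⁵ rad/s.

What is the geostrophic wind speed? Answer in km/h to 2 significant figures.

Coriolis parameter at 30°N:
f = 2Ω sin φ = 2 × 7.29×10⁻⁵ × sin 30° = 7.29×10⁻⁵ s⁻¹
Pressure gradient: |∂P/∂n| = 1000 Pa / 418000 m = 2.39×10⁻³ Pa/m
Geostrophic balance (pressure-gradient force = Coriolis force):
V_g = (1/(fρ)) |∂P/∂n| = 2.39×10⁻³ / (7.29×10⁻⁵ × 0.897) = 36.6 m/s
Converting: 36.6 m/s × 3.6 = 130 km/h

130 km/h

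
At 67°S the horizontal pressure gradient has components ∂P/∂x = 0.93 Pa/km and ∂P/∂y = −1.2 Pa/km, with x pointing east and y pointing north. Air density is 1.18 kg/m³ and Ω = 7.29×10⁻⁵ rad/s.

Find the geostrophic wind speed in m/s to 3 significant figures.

9.59 m/s

Coriolis parameter at 67°S:
f = 2Ω sin φ = 2 × 7.29×10⁻⁵ × sin 67° = 1.34×10⁻⁴ s⁻¹
In the Southern Hemisphere f is negative: f = −1.34×10⁻⁴ s⁻¹.
Component geostrophic relations (x east, y north):
u_g = −(1/(fρ)) ∂P/∂y,  v_g = (1/(fρ)) ∂P/∂x
u_g = −(−1.2×10⁻³)/(−1.34×10⁻⁴ × 1.18) = −7.58 m/s;  v_g = (0.93×10⁻³)/(−1.34×10⁻⁴ × 1.18) = −5.87 m/s
|V_g| = √(u_g² + v_g²) = 9.59 m/s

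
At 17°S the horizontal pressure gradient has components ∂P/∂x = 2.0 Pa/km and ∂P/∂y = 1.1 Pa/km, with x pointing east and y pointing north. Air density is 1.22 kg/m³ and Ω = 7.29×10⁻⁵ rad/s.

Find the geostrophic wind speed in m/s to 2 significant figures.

44 m/s

Coriolis parameter at 17°S:
f = 2Ω sin φ = 2 × 7.29×10⁻⁵ × sin 17° = 4.26×10⁻⁵ s⁻¹
In the Southern Hemisphere f is negative: f = −4.26×10⁻⁵ s⁻¹.
Component geostrophic relations (x east, y north):
u_g = −(1/(fρ)) ∂P/∂y,  v_g = (1/(fρ)) ∂P/∂x
u_g = −(1.1×10⁻³)/(−4.26×10⁻⁵ × 1.22) = 21.2 m/s;  v_g = (2.0×10⁻³)/(−4.26×10⁻⁵ × 1.22) = −38.5 m/s
|V_g| = √(u_g² + v_g²) = 43.9 m/s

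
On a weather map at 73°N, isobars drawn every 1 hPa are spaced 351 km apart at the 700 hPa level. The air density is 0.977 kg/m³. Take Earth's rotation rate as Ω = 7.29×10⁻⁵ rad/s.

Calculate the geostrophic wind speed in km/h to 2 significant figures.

7.5 km/h

Coriolis parameter at 73°N:
f = 2Ω sin φ = 2 × 7.29×10⁻⁵ × sin 73° = 1.39×10⁻⁴ s⁻¹
Pressure gradient: |∂P/∂n| = 100 Pa / 351000 m = 2.85×10⁻⁴ Pa/m
Geostrophic balance (pressure-gradient force = Coriolis force):
V_g = (1/(fρ)) |∂P/∂n| = 2.85×10⁻⁴ / (1.39×10⁻⁴ × 0.977) = 2.09 m/s
Converting: 2.09 m/s × 3.6 = 7.5 km/h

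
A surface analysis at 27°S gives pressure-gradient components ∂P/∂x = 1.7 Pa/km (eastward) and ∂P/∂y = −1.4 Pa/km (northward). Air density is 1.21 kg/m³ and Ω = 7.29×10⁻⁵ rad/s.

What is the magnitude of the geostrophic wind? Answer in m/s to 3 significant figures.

27.5 m/s

Coriolis parameter at 27°S:
f = 2Ω sin φ = 2 × 7.29×10⁻⁵ × sin 27° = 6.62×10⁻⁵ s⁻¹
In the Southern Hemisphere f is negative: f = −6.62×10⁻⁵ s⁻¹.
Component geostrophic relations (x east, y north):
u_g = −(1/(fρ)) ∂P/∂y,  v_g = (1/(fρ)) ∂P/∂x
u_g = −(−1.4×10⁻³)/(−6.62×10⁻⁵ × 1.21) = −17.5 m/s;  v_g = (1.7×10⁻³)/(−6.62×10⁻⁵ × 1.21) = −21.2 m/s
|V_g| = √(u_g² + v_g²) = 27.5 m/s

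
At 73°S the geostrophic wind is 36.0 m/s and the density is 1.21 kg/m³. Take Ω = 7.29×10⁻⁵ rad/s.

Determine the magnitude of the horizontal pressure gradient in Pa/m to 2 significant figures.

6.1×10⁻³ Pa/m

Coriolis parameter at 73°S:
f = 2Ω sin φ = 2 × 7.29×10⁻⁵ × sin 73° = 1.39×10⁻⁴ s⁻¹
Geostrophic balance rearranged: |∂P/∂n| = f ρ V_g
|∂P/∂n| = 1.39×10⁻⁴ × 1.21 × 36.0 = 6.07×10⁻³ Pa/m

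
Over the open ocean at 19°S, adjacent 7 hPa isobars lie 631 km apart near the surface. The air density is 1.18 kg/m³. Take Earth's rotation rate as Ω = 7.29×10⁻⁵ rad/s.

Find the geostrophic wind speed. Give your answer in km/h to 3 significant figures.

71.3 km/h

Coriolis parameter at 19°S:
f = 2Ω sin φ = 2 × 7.29×10⁻⁵ × sin 19° = 4.75×10⁻⁵ s⁻¹
Pressure gradient: |∂P/∂n| = 700 Pa / 631000 m = 1.11×10⁻³ Pa/m
Geostrophic balance (pressure-gradient force = Coriolis force):
V_g = (1/(fρ)) |∂P/∂n| = 1.11×10⁻³ / (4.75×10⁻⁵ × 1.18) = 19.8 m/s
Converting: 19.8 m/s × 3.6 = 71.3 km/h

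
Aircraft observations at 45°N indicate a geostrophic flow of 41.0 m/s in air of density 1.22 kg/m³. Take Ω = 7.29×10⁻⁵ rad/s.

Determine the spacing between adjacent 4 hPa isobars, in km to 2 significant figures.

Coriolis parameter at 45°N:
f = 2Ω sin φ = 2 × 7.29×10⁻⁵ × sin 45° = 1.03×10⁻⁴ s⁻¹
Geostrophic balance rearranged: |∂P/∂n| = f ρ V_g
|∂P/∂n| = 1.03×10⁻⁴ × 1.22 × 41.0 = 5.16×10⁻³ Pa/m
Isobar spacing: Δn = ΔP/|∂P/∂n| = 400 Pa / 5.16×10⁻³ Pa/m = 77566 m ≈ 78 km

78 km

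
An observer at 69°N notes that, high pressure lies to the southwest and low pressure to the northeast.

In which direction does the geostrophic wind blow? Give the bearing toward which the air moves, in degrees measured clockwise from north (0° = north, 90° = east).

The pressure-gradient force points toward the northeast (bearing 045°).
Geostrophic balance: in the Northern Hemisphere the Coriolis force deflects motion to the right, so the geostrophic wind blows 90° to the right of the pressure-gradient force (low pressure on the left).
Rotating 045° by 90° clockwise gives 135° — the wind blows toward the southeast.

135°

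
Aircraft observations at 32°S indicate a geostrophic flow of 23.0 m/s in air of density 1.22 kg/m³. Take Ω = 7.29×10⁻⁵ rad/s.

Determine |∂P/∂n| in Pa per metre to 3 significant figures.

Coriolis parameter at 32°S:
f = 2Ω sin φ = 2 × 7.29×10⁻⁵ × sin 32° = 7.73×10⁻⁵ s⁻¹
Geostrophic balance rearranged: |∂P/∂n| = f ρ V_g
|∂P/∂n| = 7.73×10⁻⁵ × 1.22 × 23.0 = 2.17×10⁻³ Pa/m

2.17×10⁻³ Pa/m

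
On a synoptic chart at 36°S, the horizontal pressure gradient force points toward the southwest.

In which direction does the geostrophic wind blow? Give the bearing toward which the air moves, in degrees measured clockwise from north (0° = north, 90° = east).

135°

The pressure-gradient force points toward the southwest (bearing 225°).
Geostrophic balance: in the Southern Hemisphere the Coriolis force deflects motion to the left, so the geostrophic wind blows 90° to the left of the pressure-gradient force (low pressure on the right).
Rotating 225° by 90° counterclockwise gives 135° — the wind blows toward the southeast.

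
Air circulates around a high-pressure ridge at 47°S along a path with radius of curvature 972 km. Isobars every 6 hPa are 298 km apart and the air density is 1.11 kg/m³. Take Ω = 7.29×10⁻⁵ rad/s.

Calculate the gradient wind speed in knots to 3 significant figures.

41.7 knots

Coriolis parameter at 47°S:
f = 2Ω sin φ = 2 × 7.29×10⁻⁵ × sin 47° = 1.07×10⁻⁴ s⁻¹
Pressure gradient: |∂P/∂n| = 600 Pa / 298000 m = 2.01×10⁻³ Pa/m
Geostrophic speed: V_g = |∂P/∂n|/(fρ) = 2.01×10⁻³/(1.07×10⁻⁴ × 1.11) = 17.0 m/s
Around a high, pressure-gradient force acts outward with centrifugal, so Coriolis balances both:
fV = (1/ρ)|∂P/∂n| + V²/R  →  V² − fR·V + fR·V_g = 0
With fR = 1.07×10⁻⁴ × 972×10³ m = 104 m/s:
V = [fR − √((fR)² − 4 fR V_g)]/2 = [104 − √(104² − 4×104×17)]/2 = 21.5 m/s
Supergeostrophic (V > V_g = 17 m/s), as expected around a high.
Converting: 21.5 m/s × 1.944 = 41.7 knots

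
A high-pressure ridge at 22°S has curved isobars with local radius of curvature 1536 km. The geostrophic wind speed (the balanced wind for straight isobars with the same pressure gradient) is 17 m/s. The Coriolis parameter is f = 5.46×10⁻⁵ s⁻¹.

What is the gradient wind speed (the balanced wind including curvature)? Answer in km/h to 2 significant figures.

85 km/h

Around a high, pressure-gradient force acts outward with centrifugal, so Coriolis balances both:
fV = (1/ρ)|∂P/∂n| + V²/R  →  V² − fR·V + fR·V_g = 0
With fR = 5.46×10⁻⁵ × 1536×10³ m = 83.9 m/s:
V = [fR − √((fR)² − 4 fR V_g)]/2 = [83.9 − √(83.9² − 4×83.9×17)]/2 = 23.7 m/s
Supergeostrophic (V > V_g = 17 m/s), as expected around a high.
Converting: 23.7 m/s × 3.6 = 85 km/h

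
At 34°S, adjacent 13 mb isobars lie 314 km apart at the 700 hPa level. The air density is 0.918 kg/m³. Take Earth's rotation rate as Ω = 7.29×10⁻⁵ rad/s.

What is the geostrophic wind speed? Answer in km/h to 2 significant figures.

Coriolis parameter at 34°S:
f = 2Ω sin φ = 2 × 7.29×10⁻⁵ × sin 34° = 8.15×10⁻⁵ s⁻¹
Pressure gradient: |∂P/∂n| = 1300 Pa / 314000 m = 4.14×10⁻³ Pa/m
Geostrophic balance (pressure-gradient force = Coriolis force):
V_g = (1/(fρ)) |∂P/∂n| = 4.14×10⁻³ / (8.15×10⁻⁵ × 0.918) = 55.3 m/s
Converting: 55.3 m/s × 3.6 = 200 km/h

200 km/h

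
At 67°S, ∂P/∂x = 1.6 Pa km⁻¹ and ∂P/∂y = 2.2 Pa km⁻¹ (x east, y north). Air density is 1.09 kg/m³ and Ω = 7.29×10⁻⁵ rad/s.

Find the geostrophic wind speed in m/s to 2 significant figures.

Coriolis parameter at 67°S:
f = 2Ω sin φ = 2 × 7.29×10⁻⁵ × sin 67° = 1.34×10⁻⁴ s⁻¹
In the Southern Hemisphere f is negative: f = −1.34×10⁻⁴ s⁻¹.
Component geostrophic relations (x east, y north):
u_g = −(1/(fρ)) ∂P/∂y,  v_g = (1/(fρ)) ∂P/∂x
u_g = −(2.2×10⁻³)/(−1.34×10⁻⁴ × 1.09) = 15.0 m/s;  v_g = (1.6×10⁻³)/(−1.34×10⁻⁴ × 1.09) = −10.9 m/s
|V_g| = √(u_g² + v_g²) = 18.6 m/s

19 m/s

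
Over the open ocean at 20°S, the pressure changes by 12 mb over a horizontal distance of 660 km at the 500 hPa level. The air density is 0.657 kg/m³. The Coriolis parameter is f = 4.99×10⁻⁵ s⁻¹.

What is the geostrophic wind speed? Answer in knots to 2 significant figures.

110 knots

Pressure gradient: |∂P/∂n| = 1200 Pa / 660000 m = 1.82×10⁻³ Pa/m
Geostrophic balance (pressure-gradient force = Coriolis force):
V_g = (1/(fρ)) |∂P/∂n| = 1.82×10⁻³ / (4.99×10⁻⁵ × 0.657) = 55.5 m/s
Converting: 55.5 m/s × 1.944 = 110 knots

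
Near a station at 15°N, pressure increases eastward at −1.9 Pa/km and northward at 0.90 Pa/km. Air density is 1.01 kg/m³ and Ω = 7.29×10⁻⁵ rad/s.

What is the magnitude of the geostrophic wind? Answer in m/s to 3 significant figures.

Coriolis parameter at 15°N:
f = 2Ω sin φ = 2 × 7.29×10⁻⁵ × sin 15° = 3.77×10⁻⁵ s⁻¹
Component geostrophic relations (x east, y north):
u_g = −(1/(fρ)) ∂P/∂y,  v_g = (1/(fρ)) ∂P/∂x
u_g = −(0.90×10⁻³)/(3.77×10⁻⁵ × 1.01) = −23.6 m/s;  v_g = (−1.9×10⁻³)/(3.77×10⁻⁵ × 1.01) = −49.9 m/s
|V_g| = √(u_g² + v_g²) = 55.2 m/s

55.2 m/s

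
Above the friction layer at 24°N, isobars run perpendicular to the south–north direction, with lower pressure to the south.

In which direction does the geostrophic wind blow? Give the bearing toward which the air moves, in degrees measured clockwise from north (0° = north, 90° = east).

The pressure-gradient force points toward the south (bearing 180°).
Geostrophic balance: in the Northern Hemisphere the Coriolis force deflects motion to the right, so the geostrophic wind blows 90° to the right of the pressure-gradient force (low pressure on the left).
Rotating 180° by 90° clockwise gives 270° — the wind blows toward the west.

270°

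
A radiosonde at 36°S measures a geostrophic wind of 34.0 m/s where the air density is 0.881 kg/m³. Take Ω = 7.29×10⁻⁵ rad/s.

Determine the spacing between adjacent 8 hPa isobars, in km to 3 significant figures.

312 km

Coriolis parameter at 36°S:
f = 2Ω sin φ = 2 × 7.29×10⁻⁵ × sin 36° = 8.57×10⁻⁵ s⁻¹
Geostrophic balance rearranged: |∂P/∂n| = f ρ V_g
|∂P/∂n| = 8.57×10⁻⁵ × 0.881 × 34.0 = 2.57×10⁻³ Pa/m
Isobar spacing: Δn = ΔP/|∂P/∂n| = 800 Pa / 2.57×10⁻³ Pa/m = 311644 m ≈ 312 km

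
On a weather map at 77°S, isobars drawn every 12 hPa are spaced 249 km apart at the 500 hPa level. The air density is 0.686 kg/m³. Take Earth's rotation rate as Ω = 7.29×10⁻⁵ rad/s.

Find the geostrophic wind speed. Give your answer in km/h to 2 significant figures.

Coriolis parameter at 77°S:
f = 2Ω sin φ = 2 × 7.29×10⁻⁵ × sin 77° = 1.42×10⁻⁴ s⁻¹
Pressure gradient: |∂P/∂n| = 1200 Pa / 249000 m = 4.82×10⁻³ Pa/m
Geostrophic balance (pressure-gradient force = Coriolis force):
V_g = (1/(fρ)) |∂P/∂n| = 4.82×10⁻³ / (1.42×10⁻⁴ × 0.686) = 49.5 m/s
Converting: 49.5 m/s × 3.6 = 180 km/h

180 km/h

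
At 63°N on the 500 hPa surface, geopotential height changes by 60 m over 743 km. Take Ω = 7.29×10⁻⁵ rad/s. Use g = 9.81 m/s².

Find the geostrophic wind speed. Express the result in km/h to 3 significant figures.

22.0 km/h

Coriolis parameter at 63°N:
f = 2Ω sin φ = 2 × 7.29×10⁻⁵ × sin 63° = 1.30×10⁻⁴ s⁻¹
Height gradient: |∂Z/∂n| = 60 m / 743000 m = 8.08×10⁻⁵
On a pressure surface, geostrophic balance gives V_g = (g/f)|∂Z/∂n|:
V_g = 9.81 × 8.08×10⁻⁵ / 1.30×10⁻⁴ = 6.10 m/s
Converting: 6.10 m/s × 3.6 = 22.0 km/h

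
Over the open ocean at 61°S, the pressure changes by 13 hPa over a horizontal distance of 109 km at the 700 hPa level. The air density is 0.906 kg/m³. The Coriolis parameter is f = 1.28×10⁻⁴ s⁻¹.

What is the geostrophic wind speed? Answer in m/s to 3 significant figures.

Pressure gradient: |∂P/∂n| = 1300 Pa / 109000 m = 1.19×10⁻² Pa/m
Geostrophic balance (pressure-gradient force = Coriolis force):
V_g = (1/(fρ)) |∂P/∂n| = 1.19×10⁻² / (1.28×10⁻⁴ × 0.906) = 103 m/s

103 m/s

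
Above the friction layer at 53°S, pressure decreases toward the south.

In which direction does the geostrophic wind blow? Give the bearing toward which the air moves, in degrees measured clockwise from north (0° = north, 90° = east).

090°

The pressure-gradient force points toward the south (bearing 180°).
Geostrophic balance: in the Southern Hemisphere the Coriolis force deflects motion to the left, so the geostrophic wind blows 90° to the left of the pressure-gradient force (low pressure on the right).
Rotating 180° by 90° counterclockwise gives 090° — the wind blows toward the east.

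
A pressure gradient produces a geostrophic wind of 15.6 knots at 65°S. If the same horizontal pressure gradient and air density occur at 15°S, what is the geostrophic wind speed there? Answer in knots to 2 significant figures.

With the same pressure gradient and density, V_g ∝ 1/f ∝ 1/sin φ.
V₂ = V₁ · sin φ₁ / sin φ₂ = 15.6 × sin 65° / sin 15°
V₂ = 15.6 × 0.9063/0.2588 = 55 knots

55 knots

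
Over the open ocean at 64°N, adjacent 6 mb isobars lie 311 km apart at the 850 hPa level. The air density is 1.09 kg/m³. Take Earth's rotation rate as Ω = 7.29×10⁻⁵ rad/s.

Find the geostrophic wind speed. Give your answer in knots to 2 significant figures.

Coriolis parameter at 64°N:
f = 2Ω sin φ = 2 × 7.29×10⁻⁵ × sin 64° = 1.31×10⁻⁴ s⁻¹
Pressure gradient: |∂P/∂n| = 600 Pa / 311000 m = 1.93×10⁻³ Pa/m
Geostrophic balance (pressure-gradient force = Coriolis force):
V_g = (1/(fρ)) |∂P/∂n| = 1.93×10⁻³ / (1.31×10⁻⁴ × 1.09) = 13.5 m/s
Converting: 13.5 m/s × 1.944 = 26 knots

26 knots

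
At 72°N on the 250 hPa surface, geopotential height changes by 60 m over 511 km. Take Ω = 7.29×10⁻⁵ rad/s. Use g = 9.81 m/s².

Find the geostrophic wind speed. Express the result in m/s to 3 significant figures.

Coriolis parameter at 72°N:
f = 2Ω sin φ = 2 × 7.29×10⁻⁵ × sin 72° = 1.39×10⁻⁴ s⁻¹
Height gradient: |∂Z/∂n| = 60 m / 511000 m = 1.17×10⁻⁴
On a pressure surface, geostrophic balance gives V_g = (g/f)|∂Z/∂n|:
V_g = 9.81 × 1.17×10⁻⁴ / 1.39×10⁻⁴ = 8.31 m/s

8.31 m/s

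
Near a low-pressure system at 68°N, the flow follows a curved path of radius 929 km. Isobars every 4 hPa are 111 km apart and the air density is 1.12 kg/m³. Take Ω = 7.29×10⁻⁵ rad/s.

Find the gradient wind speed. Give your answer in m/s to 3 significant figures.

20.5 m/s

Coriolis parameter at 68°N:
f = 2Ω sin φ = 2 × 7.29×10⁻⁵ × sin 68° = 1.35×10⁻⁴ s⁻¹
Pressure gradient: |∂P/∂n| = 400 Pa / 111000 m = 3.60×10⁻³ Pa/m
Geostrophic speed: V_g = |∂P/∂n|/(fρ) = 3.60×10⁻³/(1.35×10⁻⁴ × 1.12) = 23.8 m/s
Around a low, centrifugal force acts outward with Coriolis, so pressure-gradient force balances both:
(1/ρ)|∂P/∂n| = fV + V²/R  →  V² + fR·V − fR·V_g = 0
With fR = 1.35×10⁻⁴ × 929×10³ m = 126 m/s:
V = [−fR + √((fR)² + 4 fR V_g)]/2 = [−126 + √(126² + 4×126×23.8)]/2 = 20.5 m/s
Subgeostrophic (V < V_g = 23.8 m/s), as expected around a low.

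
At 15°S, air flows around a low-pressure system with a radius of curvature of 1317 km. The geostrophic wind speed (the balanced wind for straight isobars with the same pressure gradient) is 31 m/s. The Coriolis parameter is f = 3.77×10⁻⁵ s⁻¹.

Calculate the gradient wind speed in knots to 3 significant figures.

Around a low, centrifugal force acts outward with Coriolis, so pressure-gradient force balances both:
(1/ρ)|∂P/∂n| = fV + V²/R  →  V² + fR·V − fR·V_g = 0
With fR = 3.77×10⁻⁵ × 1317×10³ m = 49.7 m/s:
V = [−fR + √((fR)² + 4 fR V_g)]/2 = [−49.7 + √(49.7² + 4×49.7×31)]/2 = 21.6 m/s
Subgeostrophic (V < V_g = 31 m/s), as expected around a low.
Converting: 21.6 m/s × 1.944 = 42.0 knots

42.0 knots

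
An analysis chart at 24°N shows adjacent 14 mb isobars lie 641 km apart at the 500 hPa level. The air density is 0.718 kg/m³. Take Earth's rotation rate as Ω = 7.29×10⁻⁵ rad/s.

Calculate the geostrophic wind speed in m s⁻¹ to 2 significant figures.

51 m s⁻¹

Coriolis parameter at 24°N:
f = 2Ω sin φ = 2 × 7.29×10⁻⁵ × sin 24° = 5.93×10⁻⁵ s⁻¹
Pressure gradient: |∂P/∂n| = 1400 Pa / 641000 m = 2.18×10⁻³ Pa/m
Geostrophic balance (pressure-gradient force = Coriolis force):
V_g = (1/(fρ)) |∂P/∂n| = 2.18×10⁻³ / (5.93×10⁻⁵ × 0.718) = 51.3 m/s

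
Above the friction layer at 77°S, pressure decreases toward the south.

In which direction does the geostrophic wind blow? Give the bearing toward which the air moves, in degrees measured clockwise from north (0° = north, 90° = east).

The pressure-gradient force points toward the south (bearing 180°).
Geostrophic balance: in the Southern Hemisphere the Coriolis force deflects motion to the left, so the geostrophic wind blows 90° to the left of the pressure-gradient force (low pressure on the right).
Rotating 180° by 90° counterclockwise gives 090° — the wind blows toward the east.

090°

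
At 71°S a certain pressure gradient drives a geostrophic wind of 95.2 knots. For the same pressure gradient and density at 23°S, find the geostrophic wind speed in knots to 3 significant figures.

230 knots

With the same pressure gradient and density, V_g ∝ 1/f ∝ 1/sin φ.
V₂ = V₁ · sin φ₁ / sin φ₂ = 95.2 × sin 71° / sin 23°
V₂ = 95.2 × 0.9455/0.3907 = 230 knots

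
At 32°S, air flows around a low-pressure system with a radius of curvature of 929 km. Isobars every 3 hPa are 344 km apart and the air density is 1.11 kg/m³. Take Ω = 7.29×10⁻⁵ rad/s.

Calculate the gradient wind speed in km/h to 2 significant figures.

33 km/h

Coriolis parameter at 32°S:
f = 2Ω sin φ = 2 × 7.29×10⁻⁵ × sin 32° = 7.73×10⁻⁵ s⁻¹
Pressure gradient: |∂P/∂n| = 300 Pa / 344000 m = 8.72×10⁻⁴ Pa/m
Geostrophic speed: V_g = |∂P/∂n|/(fρ) = 8.72×10⁻⁴/(7.73×10⁻⁵ × 1.11) = 10.2 m/s
Around a low, centrifugal force acts outward with Coriolis, so pressure-gradient force balances both:
(1/ρ)|∂P/∂n| = fV + V²/R  →  V² + fR·V − fR·V_g = 0
With fR = 7.73×10⁻⁵ × 929×10³ m = 71.8 m/s:
V = [−fR + √((fR)² + 4 fR V_g)]/2 = [−71.8 + √(71.8² + 4×71.8×10.2)]/2 = 9.03 m/s
Subgeostrophic (V < V_g = 10.2 m/s), as expected around a low.
Converting: 9.03 m/s × 3.6 = 33 km/h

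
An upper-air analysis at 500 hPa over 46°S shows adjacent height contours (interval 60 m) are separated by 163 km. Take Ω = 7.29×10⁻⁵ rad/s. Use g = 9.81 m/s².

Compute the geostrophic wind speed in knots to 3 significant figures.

Coriolis parameter at 46°S:
f = 2Ω sin φ = 2 × 7.29×10⁻⁵ × sin 46° = 1.05×10⁻⁴ s⁻¹
Height gradient: |∂Z/∂n| = 60 m / 163000 m = 3.68×10⁻⁴
On a pressure surface, geostrophic balance gives V_g = (g/f)|∂Z/∂n|:
V_g = 9.81 × 3.68×10⁻⁴ / 1.05×10⁻⁴ = 34.4 m/s
Converting: 34.4 m/s × 1.944 = 66.9 knots

66.9 knots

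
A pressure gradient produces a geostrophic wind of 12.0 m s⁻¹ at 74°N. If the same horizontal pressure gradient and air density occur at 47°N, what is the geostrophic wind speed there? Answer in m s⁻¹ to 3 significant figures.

With the same pressure gradient and density, V_g ∝ 1/f ∝ 1/sin φ.
V₂ = V₁ · sin φ₁ / sin φ₂ = 12.0 × sin 74° / sin 47°
V₂ = 12.0 × 0.9613/0.7314 = 15.8 m s⁻¹

15.8 m s⁻¹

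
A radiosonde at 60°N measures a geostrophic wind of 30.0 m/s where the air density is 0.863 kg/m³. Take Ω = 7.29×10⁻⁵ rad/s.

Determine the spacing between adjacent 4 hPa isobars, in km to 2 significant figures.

Coriolis parameter at 60°N:
f = 2Ω sin φ = 2 × 7.29×10⁻⁵ × sin 60° = 1.26×10⁻⁴ s⁻¹
Geostrophic balance rearranged: |∂P/∂n| = f ρ V_g
|∂P/∂n| = 1.26×10⁻⁴ × 0.863 × 30.0 = 3.27×10⁻³ Pa/m
Isobar spacing: Δn = ΔP/|∂P/∂n| = 400 Pa / 3.27×10⁻³ Pa/m = 122360 m ≈ 120 km

120 km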